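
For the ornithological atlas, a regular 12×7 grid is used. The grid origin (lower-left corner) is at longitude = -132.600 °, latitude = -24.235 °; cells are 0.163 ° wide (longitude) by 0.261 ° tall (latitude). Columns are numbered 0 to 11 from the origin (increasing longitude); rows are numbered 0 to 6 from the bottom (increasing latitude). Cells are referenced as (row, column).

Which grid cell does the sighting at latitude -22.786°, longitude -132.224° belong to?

Column index: ⌊(-132.224 − -132.600) / 0.163⌋ = ⌊2.307⌋ = 2
Row offset from origin: ⌊(-22.786 − -24.235) / 0.261⌋ = ⌊5.552⌋ = 5 → row 5

(5, 2)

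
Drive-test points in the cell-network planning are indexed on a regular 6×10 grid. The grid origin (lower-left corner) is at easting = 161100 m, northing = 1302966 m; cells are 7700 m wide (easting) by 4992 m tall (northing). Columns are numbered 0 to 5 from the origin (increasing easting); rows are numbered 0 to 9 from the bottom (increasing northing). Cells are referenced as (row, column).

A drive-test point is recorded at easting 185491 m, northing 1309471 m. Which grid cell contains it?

Column index: ⌊(185491 − 161100) / 7700⌋ = ⌊3.168⌋ = 3
Row offset from origin: ⌊(1309471 − 1302966) / 4992⌋ = ⌊1.303⌋ = 1 → row 1

(1, 3)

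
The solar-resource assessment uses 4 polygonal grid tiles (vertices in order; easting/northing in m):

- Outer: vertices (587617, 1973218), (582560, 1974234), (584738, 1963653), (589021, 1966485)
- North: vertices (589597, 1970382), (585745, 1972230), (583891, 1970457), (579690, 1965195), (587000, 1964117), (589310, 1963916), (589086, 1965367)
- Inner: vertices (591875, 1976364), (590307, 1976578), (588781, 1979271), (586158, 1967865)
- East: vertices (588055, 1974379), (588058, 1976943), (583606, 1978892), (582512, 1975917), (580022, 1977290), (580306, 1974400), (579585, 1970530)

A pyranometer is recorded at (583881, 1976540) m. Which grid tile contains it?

Cast a ray rightward from (583881, 1976540). For each polygon, the edges (by vertex number in listed order) whose endpoints lie on opposite sides of northing = 1976540, where each meets that height, and whether that is right or left of the point:
Outer: no edge straddles that height → 0 crossings.
North: no edge straddles that height → 0 crossings.
Inner: 1–2 at easting≈590585.4 (right), 3–4 at easting≈588153.0 (right) → 2 crossings.
East: 1–2 at easting≈588057.5 (right), 3–4 at easting≈582741.1 (left), 4–5 at easting≈581382.2 (left), 5–6 at easting≈580095.7 (left) → 1 crossing.
Only East has an odd count, so the point is inside East.

East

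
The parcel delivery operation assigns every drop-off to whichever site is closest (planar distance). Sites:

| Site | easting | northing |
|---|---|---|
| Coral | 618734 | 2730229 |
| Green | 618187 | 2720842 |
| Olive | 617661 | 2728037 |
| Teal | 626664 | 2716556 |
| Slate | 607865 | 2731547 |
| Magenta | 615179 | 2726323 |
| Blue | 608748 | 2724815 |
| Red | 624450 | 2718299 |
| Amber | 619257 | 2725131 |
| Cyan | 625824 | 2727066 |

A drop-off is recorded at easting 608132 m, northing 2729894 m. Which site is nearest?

Slate

Squared distances to each site:
Coral: 112514629.000; Green: 183041729.000; Olive: 94250290.000; Teal: 521337268.000; Slate: 2803698.000; Magenta: 62412250.000; Blue: 26175697.000; Red: 400721149.000; Amber: 146451794.000; Cyan: 321004448.000.
Minimum at Slate.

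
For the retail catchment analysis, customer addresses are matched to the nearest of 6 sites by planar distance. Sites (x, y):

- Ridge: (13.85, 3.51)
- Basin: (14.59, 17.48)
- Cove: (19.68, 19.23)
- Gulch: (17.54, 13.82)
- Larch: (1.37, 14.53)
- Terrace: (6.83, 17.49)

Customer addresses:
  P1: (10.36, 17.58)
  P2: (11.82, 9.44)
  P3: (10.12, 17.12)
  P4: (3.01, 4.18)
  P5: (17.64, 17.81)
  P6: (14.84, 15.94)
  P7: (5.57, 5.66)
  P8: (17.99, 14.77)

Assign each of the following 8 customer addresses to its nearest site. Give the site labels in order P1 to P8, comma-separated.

P1 → Terrace (d²=12.47)
P2 → Ridge (d²=39.29)
P3 → Terrace (d²=10.96)
P4 → Larch (d²=109.81)
P5 → Cove (d²=6.18)
P6 → Basin (d²=2.43)
P7 → Ridge (d²=73.18)
P8 → Gulch (d²=1.10)

Terrace, Ridge, Terrace, Larch, Cove, Basin, Ridge, Gulch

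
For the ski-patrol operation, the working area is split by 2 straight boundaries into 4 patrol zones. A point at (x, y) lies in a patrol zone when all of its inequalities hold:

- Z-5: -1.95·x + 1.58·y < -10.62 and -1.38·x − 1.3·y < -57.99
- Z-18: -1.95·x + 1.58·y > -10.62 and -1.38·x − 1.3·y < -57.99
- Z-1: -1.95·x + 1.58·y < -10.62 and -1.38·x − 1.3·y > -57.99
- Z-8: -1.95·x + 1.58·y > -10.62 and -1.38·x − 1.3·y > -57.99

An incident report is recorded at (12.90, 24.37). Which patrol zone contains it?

Z-8

-1.95·12.90 + 1.58·24.37 = 13.350, which is > -10.62
-1.38·12.90 − 1.3·24.37 = -49.483, which is > -57.99
This sign pattern matches Z-8.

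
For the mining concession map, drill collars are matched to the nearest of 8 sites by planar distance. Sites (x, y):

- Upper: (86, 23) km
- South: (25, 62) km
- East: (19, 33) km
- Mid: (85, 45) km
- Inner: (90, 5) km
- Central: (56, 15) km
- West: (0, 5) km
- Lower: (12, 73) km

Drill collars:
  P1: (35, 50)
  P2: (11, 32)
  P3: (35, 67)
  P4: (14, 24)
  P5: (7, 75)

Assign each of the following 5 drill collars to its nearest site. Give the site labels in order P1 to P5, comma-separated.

P1 → South (d²=244.00)
P2 → East (d²=65.00)
P3 → South (d²=125.00)
P4 → East (d²=106.00)
P5 → Lower (d²=29.00)

South, East, South, East, Lower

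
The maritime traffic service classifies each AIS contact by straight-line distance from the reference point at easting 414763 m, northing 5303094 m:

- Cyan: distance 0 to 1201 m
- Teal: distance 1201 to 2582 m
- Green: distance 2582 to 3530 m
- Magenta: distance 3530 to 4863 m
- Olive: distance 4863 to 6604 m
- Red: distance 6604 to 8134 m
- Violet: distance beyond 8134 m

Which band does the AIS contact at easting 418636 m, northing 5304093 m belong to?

Distance = √((418636−414763)² + (5304093−5303094)²) = √(15000129.000 + 998001.000) = 3999.766 m.
3530 ≤ 3999.766 < 4863 → Magenta.

Magenta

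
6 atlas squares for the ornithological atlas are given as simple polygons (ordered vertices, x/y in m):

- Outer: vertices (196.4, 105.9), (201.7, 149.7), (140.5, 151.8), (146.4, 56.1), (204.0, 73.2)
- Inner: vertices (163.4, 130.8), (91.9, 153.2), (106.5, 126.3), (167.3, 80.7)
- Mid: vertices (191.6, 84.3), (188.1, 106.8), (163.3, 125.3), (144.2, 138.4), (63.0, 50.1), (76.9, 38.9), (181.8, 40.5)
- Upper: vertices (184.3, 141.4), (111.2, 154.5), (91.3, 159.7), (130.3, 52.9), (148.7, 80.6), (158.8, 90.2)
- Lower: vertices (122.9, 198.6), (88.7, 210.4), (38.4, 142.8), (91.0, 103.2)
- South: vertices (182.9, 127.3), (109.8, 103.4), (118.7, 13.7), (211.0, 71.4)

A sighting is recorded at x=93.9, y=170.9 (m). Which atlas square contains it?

Cast a ray rightward from (93.9, 170.9). For each polygon, the edges (by vertex number in listed order) whose endpoints lie on opposite sides of y = 170.9, where each meets that height, and whether that is right or left of the point:
Outer: no edge straddles that height → 0 crossings.
Inner: no edge straddles that height → 0 crossings.
Mid: no edge straddles that height → 0 crossings.
Upper: no edge straddles that height → 0 crossings.
Lower: 2–3 at x≈59.31 (left), 4–1 at x≈113.64 (right) → 1 crossing.
South: no edge straddles that height → 0 crossings.
Only Lower has an odd count, so the point is inside Lower.

Lower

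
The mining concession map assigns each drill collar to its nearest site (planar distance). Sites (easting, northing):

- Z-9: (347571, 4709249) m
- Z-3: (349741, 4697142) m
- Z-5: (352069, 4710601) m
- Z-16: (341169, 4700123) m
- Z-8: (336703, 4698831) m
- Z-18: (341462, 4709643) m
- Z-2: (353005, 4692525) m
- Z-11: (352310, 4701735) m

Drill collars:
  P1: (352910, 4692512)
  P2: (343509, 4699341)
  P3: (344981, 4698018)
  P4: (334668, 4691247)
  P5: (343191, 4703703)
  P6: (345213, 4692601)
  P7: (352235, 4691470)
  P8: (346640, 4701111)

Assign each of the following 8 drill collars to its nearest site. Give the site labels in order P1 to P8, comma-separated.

P1 → Z-2 (d²=9194.00)
P2 → Z-16 (d²=6087124.00)
P3 → Z-16 (d²=18962369.00)
P4 → Z-8 (d²=61658281.00)
P5 → Z-16 (d²=16904884.00)
P6 → Z-3 (d²=41123465.00)
P7 → Z-2 (d²=1705925.00)
P8 → Z-3 (d²=25369162.00)

Z-2, Z-16, Z-16, Z-8, Z-16, Z-3, Z-2, Z-3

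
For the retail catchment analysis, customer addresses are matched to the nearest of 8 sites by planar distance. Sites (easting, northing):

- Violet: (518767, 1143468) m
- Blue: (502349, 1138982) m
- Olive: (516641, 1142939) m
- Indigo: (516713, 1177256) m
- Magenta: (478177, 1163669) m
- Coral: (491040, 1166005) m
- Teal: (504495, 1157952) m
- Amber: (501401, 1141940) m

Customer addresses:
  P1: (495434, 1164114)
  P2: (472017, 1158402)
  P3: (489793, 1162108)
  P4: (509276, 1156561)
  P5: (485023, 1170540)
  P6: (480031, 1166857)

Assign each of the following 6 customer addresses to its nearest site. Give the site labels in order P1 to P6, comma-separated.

Coral, Magenta, Coral, Teal, Coral, Magenta

P1 → Coral (d²=22883117.00)
P2 → Magenta (d²=65686889.00)
P3 → Coral (d²=16741618.00)
P4 → Teal (d²=24792842.00)
P5 → Coral (d²=56770514.00)
P6 → Magenta (d²=13600660.00)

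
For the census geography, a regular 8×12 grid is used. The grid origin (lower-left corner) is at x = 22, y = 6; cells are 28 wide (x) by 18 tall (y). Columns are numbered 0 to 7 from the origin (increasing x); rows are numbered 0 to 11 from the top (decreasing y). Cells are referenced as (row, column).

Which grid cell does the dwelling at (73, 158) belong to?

Column index: ⌊(73 − 22) / 28⌋ = ⌊1.821⌋ = 1
Row offset from origin: ⌊(158 − 6) / 18⌋ = ⌊8.444⌋ = 8 → row 3 (counted from top)

(3, 1)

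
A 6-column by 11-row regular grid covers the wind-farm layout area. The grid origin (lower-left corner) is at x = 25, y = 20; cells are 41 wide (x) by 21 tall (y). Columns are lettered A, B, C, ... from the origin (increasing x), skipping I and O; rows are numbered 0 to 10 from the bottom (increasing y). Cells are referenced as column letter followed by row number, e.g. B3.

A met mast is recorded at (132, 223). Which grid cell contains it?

Column index: ⌊(132 − 25) / 41⌋ = ⌊2.610⌋ = 2 → column C
Row offset from origin: ⌊(223 − 20) / 21⌋ = ⌊9.667⌋ = 9 → row 9

C9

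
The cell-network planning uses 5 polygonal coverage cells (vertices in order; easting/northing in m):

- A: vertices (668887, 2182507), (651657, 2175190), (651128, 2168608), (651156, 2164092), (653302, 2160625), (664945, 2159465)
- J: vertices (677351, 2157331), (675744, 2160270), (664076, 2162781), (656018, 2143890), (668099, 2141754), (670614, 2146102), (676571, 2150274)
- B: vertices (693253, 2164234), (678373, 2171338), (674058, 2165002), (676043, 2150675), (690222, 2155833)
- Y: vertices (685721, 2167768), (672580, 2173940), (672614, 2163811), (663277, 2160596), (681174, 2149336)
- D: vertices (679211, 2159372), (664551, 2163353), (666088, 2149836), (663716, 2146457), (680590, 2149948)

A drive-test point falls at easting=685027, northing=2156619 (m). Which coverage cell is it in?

Cast a ray rightward from (685027, 2156619). For each polygon, the edges (by vertex number in listed order) whose endpoints lie on opposite sides of northing = 2156619, where each meets that height, and whether that is right or left of the point:
A: no edge straddles that height → 0 crossings.
J: 3–4 at easting≈661447.6 (left), 7–1 at easting≈677272.3 (left) → 0 crossings.
B: 3–4 at easting≈675219.5 (left), 5–1 at easting≈690505.6 (right) → 1 crossing.
Y: 4–5 at easting≈669598.2 (left), 5–1 at easting≈682970.6 (left) → 0 crossings.
D: 2–3 at easting≈665316.7 (left), 5–1 at easting≈679613.8 (left) → 0 crossings.
Only B has an odd count, so the point is inside B.

B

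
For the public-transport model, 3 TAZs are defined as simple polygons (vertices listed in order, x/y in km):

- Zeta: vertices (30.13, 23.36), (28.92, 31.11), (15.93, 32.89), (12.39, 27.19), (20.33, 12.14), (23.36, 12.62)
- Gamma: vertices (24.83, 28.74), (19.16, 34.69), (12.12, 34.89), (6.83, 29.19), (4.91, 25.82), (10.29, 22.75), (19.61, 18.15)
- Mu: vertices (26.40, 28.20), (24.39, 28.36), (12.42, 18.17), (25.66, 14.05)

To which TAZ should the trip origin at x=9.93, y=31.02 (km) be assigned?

Gamma

Cast a ray rightward from (9.93, 31.02). For each polygon, the edges (by vertex number in listed order) whose endpoints lie on opposite sides of y = 31.02, where each meets that height, and whether that is right or left of the point:
Zeta: 1–2 at x≈28.934 (right), 3–4 at x≈14.769 (right) → 2 crossings.
Gamma: 1–2 at x≈22.657 (right), 3–4 at x≈8.528 (left) → 1 crossing.
Mu: no edge straddles that height → 0 crossings.
Only Gamma has an odd count, so the point is inside Gamma.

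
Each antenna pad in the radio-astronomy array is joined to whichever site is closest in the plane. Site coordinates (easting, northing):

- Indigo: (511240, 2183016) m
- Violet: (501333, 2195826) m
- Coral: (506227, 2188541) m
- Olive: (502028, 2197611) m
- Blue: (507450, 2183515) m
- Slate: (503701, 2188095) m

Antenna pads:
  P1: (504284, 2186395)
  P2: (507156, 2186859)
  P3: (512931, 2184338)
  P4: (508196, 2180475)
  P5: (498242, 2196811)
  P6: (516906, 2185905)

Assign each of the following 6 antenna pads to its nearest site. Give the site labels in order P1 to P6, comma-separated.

P1 → Slate (d²=3229889.00)
P2 → Coral (d²=3692165.00)
P3 → Indigo (d²=4607165.00)
P4 → Blue (d²=9798116.00)
P5 → Violet (d²=10524506.00)
P6 → Indigo (d²=40449877.00)

Slate, Coral, Indigo, Blue, Violet, Indigo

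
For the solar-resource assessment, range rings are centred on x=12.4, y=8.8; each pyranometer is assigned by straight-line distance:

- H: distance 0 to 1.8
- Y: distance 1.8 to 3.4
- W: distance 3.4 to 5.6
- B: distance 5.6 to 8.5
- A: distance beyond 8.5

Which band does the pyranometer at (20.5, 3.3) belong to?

Distance = √((20.5−12.4)² + (3.3−8.8)²) = √(65.610 + 30.250) = 9.791.
8.5 ≤ 9.791 < ∞ → A.

A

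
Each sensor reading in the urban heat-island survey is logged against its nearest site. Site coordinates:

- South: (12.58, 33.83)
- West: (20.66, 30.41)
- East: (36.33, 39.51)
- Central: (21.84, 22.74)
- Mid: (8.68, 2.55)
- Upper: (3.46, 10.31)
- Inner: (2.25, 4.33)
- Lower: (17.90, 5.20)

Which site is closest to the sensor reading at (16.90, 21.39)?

Central

Squared distances to each site:
South: 173.416; West: 95.498; East: 705.859; Central: 26.226; Mid: 422.514; Upper: 303.400; Inner: 505.666; Lower: 263.116.
Minimum at Central.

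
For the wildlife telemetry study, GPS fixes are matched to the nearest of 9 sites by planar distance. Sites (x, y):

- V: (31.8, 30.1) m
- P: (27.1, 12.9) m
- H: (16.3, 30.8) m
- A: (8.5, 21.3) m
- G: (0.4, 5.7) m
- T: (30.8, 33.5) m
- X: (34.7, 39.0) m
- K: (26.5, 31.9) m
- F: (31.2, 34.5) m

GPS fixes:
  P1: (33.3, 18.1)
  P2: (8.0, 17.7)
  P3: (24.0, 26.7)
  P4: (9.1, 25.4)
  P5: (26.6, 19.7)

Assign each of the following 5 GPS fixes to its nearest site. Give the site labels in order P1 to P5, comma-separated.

P, A, K, A, P

P1 → P (d²=65.48)
P2 → A (d²=13.21)
P3 → K (d²=33.29)
P4 → A (d²=17.17)
P5 → P (d²=46.49)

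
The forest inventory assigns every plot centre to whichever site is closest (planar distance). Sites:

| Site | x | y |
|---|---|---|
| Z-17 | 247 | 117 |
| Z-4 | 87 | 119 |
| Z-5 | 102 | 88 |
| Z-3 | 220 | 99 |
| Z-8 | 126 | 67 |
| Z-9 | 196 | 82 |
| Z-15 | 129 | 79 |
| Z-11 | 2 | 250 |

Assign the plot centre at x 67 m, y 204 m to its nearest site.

Z-11

Squared distances to each site:
Z-17: 39969.000; Z-4: 7625.000; Z-5: 14681.000; Z-3: 34434.000; Z-8: 22250.000; Z-9: 31525.000; Z-15: 19469.000; Z-11: 6341.000.
Minimum at Z-11.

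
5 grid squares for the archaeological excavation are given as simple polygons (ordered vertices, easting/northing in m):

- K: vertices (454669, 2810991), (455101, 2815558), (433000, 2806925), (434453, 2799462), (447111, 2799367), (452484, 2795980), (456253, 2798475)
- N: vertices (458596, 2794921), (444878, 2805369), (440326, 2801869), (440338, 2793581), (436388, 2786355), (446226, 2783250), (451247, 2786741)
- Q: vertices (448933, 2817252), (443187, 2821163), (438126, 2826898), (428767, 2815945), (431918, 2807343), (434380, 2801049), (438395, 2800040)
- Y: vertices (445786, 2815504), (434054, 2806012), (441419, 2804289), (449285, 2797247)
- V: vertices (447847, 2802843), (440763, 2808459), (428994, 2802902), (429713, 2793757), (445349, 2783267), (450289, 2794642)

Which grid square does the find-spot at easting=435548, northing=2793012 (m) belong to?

Cast a ray rightward from (435548, 2793012). For each polygon, the edges (by vertex number in listed order) whose endpoints lie on opposite sides of northing = 2793012, where each meets that height, and whether that is right or left of the point:
K: no edge straddles that height → 0 crossings.
N: 4–5 at easting≈440027.0 (right), 7–1 at easting≈456880.9 (right) → 2 crossings.
Q: no edge straddles that height → 0 crossings.
Y: no edge straddles that height → 0 crossings.
V: 4–5 at easting≈430823.5 (left), 5–6 at easting≈449581.1 (right) → 1 crossing.
Only V has an odd count, so the point is inside V.

V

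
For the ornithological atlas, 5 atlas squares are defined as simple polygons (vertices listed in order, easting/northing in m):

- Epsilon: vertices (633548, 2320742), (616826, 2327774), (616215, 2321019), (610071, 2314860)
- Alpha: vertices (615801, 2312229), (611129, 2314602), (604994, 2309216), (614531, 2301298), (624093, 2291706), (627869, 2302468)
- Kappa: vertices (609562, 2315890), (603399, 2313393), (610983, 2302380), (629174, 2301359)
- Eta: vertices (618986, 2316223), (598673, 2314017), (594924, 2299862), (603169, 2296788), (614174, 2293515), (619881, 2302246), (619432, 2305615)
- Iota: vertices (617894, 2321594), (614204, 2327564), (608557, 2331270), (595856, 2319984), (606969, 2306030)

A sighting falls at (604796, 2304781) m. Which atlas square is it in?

Cast a ray rightward from (604796, 2304781). For each polygon, the edges (by vertex number in listed order) whose endpoints lie on opposite sides of northing = 2304781, where each meets that height, and whether that is right or left of the point:
Epsilon: no edge straddles that height → 0 crossings.
Alpha: 3–4 at easting≈610335.8 (right), 6–1 at easting≈625009.3 (right) → 2 crossings.
Kappa: 2–3 at easting≈609329.6 (right), 4–1 at easting≈624555.4 (right) → 2 crossings.
Eta: 2–3 at easting≈596226.8 (left), 6–7 at easting≈619543.2 (right) → 1 crossing.
Iota: no edge straddles that height → 0 crossings.
Only Eta has an odd count, so the point is inside Eta.

Eta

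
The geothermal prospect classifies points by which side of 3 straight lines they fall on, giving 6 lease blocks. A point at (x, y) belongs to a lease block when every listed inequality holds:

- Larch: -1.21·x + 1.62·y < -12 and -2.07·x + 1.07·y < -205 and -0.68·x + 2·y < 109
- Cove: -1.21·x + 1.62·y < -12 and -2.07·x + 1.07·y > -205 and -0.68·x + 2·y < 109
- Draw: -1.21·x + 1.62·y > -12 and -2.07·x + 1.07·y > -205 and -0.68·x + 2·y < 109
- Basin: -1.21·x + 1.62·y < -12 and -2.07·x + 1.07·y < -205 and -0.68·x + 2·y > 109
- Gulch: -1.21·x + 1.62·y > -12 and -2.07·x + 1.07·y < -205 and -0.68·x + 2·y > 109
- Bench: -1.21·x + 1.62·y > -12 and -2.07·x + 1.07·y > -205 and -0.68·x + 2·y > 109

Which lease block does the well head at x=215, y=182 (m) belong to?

-1.21·215 + 1.62·182 = 34.690, which is > -12
-2.07·215 + 1.07·182 = -250.310, which is < -205
-0.68·215 + 2·182 = 217.800, which is > 109
This sign pattern matches Gulch.

Gulch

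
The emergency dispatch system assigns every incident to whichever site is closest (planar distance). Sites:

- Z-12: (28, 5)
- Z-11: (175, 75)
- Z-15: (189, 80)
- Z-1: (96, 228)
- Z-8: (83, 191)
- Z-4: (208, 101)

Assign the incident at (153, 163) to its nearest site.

Z-8

Squared distances to each site:
Z-12: 40589.000; Z-11: 8228.000; Z-15: 8185.000; Z-1: 7474.000; Z-8: 5684.000; Z-4: 6869.000.
Minimum at Z-8.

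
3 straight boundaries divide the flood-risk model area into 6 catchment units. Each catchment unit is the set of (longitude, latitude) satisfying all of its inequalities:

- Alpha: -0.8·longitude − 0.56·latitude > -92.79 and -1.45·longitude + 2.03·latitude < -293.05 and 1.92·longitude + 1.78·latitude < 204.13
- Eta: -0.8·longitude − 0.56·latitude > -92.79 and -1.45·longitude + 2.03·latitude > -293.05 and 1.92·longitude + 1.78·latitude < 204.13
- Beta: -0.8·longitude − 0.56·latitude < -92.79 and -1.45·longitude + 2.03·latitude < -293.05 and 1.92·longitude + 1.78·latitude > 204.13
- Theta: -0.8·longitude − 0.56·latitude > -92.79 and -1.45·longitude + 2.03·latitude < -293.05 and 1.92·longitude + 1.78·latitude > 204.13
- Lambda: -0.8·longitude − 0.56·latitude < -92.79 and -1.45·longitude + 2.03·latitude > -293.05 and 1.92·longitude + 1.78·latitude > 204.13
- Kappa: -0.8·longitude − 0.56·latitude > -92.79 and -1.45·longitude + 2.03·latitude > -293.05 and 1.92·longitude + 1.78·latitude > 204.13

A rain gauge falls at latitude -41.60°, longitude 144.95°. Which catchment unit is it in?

-0.8·144.95 − 0.56·-41.60 = -92.664, which is > -92.79
-1.45·144.95 + 2.03·-41.60 = -294.625, which is < -293.05
1.92·144.95 + 1.78·-41.60 = 204.256, which is > 204.13
This sign pattern matches Theta.

Theta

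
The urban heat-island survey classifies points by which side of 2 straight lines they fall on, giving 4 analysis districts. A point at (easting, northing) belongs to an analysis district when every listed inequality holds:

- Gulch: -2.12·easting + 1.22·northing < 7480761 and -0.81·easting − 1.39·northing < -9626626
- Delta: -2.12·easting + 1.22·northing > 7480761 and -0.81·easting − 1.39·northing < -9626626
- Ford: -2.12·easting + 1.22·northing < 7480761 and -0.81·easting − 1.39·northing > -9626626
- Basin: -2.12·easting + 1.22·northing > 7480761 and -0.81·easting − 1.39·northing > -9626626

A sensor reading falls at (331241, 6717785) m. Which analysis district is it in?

-2.12·331241 + 1.22·6717785 = 7493466.780, which is > 7480761
-0.81·331241 − 1.39·6717785 = -9606026.360, which is > -9626626
This sign pattern matches Basin.

Basin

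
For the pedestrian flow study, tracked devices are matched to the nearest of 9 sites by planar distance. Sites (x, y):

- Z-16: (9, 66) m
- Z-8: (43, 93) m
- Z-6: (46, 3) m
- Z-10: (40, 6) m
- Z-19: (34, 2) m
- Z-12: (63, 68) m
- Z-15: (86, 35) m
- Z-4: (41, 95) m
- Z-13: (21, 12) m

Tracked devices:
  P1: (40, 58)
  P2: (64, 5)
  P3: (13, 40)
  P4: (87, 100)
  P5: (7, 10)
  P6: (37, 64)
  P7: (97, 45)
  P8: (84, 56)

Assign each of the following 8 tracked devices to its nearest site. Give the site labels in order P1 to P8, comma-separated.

P1 → Z-12 (d²=629.00)
P2 → Z-6 (d²=328.00)
P3 → Z-16 (d²=692.00)
P4 → Z-12 (d²=1600.00)
P5 → Z-13 (d²=200.00)
P6 → Z-12 (d²=692.00)
P7 → Z-15 (d²=221.00)
P8 → Z-15 (d²=445.00)

Z-12, Z-6, Z-16, Z-12, Z-13, Z-12, Z-15, Z-15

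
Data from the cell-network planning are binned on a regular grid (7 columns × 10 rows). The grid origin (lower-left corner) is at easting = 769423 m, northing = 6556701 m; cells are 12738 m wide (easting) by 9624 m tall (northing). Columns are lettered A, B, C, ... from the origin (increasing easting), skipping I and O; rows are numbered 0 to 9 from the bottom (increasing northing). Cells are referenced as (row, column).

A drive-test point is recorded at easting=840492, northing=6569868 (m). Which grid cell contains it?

(1, F)

Column index: ⌊(840492 − 769423) / 12738⌋ = ⌊5.579⌋ = 5 → column F
Row offset from origin: ⌊(6569868 − 6556701) / 9624⌋ = ⌊1.368⌋ = 1 → row 1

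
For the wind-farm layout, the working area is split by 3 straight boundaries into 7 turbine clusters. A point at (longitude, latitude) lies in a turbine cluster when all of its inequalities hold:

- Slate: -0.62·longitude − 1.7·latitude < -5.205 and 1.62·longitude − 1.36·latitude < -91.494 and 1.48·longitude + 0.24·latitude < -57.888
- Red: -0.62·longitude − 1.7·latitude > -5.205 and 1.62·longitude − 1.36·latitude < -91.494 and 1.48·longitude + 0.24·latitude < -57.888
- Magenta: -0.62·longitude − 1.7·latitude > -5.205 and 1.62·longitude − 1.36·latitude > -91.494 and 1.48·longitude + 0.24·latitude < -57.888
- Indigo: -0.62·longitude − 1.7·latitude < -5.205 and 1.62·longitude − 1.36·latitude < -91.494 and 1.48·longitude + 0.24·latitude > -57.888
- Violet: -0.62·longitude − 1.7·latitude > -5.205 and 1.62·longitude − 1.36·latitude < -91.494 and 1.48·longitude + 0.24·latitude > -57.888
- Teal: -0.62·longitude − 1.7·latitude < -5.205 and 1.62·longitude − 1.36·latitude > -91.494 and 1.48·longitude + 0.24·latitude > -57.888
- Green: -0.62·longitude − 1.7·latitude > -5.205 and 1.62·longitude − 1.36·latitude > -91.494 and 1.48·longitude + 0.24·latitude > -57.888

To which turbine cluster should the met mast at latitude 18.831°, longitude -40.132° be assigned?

-0.62·-40.132 − 1.7·18.831 = -7.131, which is < -5.205
1.62·-40.132 − 1.36·18.831 = -90.624, which is > -91.494
1.48·-40.132 + 0.24·18.831 = -54.876, which is > -57.888
This sign pattern matches Teal.

Teal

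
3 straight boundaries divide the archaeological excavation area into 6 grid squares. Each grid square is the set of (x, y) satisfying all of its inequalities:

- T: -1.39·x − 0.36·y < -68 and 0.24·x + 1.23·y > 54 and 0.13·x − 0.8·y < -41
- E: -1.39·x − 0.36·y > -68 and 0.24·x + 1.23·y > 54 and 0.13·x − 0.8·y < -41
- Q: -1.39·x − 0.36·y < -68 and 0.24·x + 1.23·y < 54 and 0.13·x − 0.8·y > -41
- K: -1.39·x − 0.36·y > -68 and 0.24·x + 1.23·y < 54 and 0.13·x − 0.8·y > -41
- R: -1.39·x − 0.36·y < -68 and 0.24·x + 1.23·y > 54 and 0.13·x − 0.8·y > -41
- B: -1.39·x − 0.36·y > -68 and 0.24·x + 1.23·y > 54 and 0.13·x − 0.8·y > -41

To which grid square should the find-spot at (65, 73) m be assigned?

-1.39·65 − 0.36·73 = -116.630, which is < -68
0.24·65 + 1.23·73 = 105.390, which is > 54
0.13·65 − 0.8·73 = -49.950, which is < -41
This sign pattern matches T.

T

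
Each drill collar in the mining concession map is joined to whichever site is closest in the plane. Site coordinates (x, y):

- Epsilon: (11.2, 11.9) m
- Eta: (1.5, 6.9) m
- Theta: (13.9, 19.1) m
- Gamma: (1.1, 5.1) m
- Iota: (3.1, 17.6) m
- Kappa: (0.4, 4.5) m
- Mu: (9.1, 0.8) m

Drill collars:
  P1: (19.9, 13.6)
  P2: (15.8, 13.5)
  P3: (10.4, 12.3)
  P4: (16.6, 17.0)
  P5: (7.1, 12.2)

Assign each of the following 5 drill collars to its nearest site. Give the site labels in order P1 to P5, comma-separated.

Theta, Epsilon, Epsilon, Theta, Epsilon

P1 → Theta (d²=66.25)
P2 → Epsilon (d²=23.72)
P3 → Epsilon (d²=0.80)
P4 → Theta (d²=11.70)
P5 → Epsilon (d²=16.90)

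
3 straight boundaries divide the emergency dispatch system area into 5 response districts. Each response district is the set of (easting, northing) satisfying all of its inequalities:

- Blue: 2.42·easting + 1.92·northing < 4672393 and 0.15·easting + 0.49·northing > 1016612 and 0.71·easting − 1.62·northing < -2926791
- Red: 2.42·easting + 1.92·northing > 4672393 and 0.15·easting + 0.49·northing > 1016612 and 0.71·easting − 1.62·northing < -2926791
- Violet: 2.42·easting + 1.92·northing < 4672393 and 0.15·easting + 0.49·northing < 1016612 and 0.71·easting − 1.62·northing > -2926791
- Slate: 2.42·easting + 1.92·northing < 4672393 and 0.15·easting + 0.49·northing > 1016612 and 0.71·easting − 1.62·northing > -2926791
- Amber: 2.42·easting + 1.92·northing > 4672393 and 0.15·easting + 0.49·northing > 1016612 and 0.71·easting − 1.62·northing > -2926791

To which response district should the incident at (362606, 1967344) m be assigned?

2.42·362606 + 1.92·1967344 = 4654807.000, which is < 4672393
0.15·362606 + 0.49·1967344 = 1018389.460, which is > 1016612
0.71·362606 − 1.62·1967344 = -2929647.020, which is < -2926791
This sign pattern matches Blue.

Blue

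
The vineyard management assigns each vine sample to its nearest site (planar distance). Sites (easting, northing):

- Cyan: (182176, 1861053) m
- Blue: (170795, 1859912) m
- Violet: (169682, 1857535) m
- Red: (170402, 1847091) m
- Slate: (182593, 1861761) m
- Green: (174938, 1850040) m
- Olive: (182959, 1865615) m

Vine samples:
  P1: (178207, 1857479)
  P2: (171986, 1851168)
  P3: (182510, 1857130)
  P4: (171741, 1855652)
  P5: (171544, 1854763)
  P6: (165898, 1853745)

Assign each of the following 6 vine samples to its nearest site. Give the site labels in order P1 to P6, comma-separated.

P1 → Cyan (d²=28526437.00)
P2 → Green (d²=9986688.00)
P3 → Cyan (d²=15501485.00)
P4 → Violet (d²=7785170.00)
P5 → Violet (d²=11151028.00)
P6 → Violet (d²=28682756.00)

Cyan, Green, Cyan, Violet, Violet, Violet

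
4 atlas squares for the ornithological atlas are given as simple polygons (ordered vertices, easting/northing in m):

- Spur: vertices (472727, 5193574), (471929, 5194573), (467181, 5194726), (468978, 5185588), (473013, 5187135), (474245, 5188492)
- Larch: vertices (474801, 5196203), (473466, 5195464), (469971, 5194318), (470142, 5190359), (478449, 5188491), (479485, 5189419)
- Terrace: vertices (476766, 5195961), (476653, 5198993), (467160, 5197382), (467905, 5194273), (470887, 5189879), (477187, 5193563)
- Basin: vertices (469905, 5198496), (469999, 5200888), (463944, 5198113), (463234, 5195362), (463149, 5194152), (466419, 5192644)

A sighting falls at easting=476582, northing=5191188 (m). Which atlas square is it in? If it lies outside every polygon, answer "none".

Cast a ray rightward from (476582, 5191188). For each polygon, the edges (by vertex number in listed order) whose endpoints lie on opposite sides of northing = 5191188, where each meets that height, and whether that is right or left of the point:
Spur: 3–4 at easting≈467876.8 (left), 6–1 at easting≈473439.7 (left) → 0 crossings.
Larch: 3–4 at easting≈470106.2 (left), 6–1 at easting≈478263.6 (right) → 1 crossing.
Terrace: 4–5 at easting≈469998.6 (left), 5–6 at easting≈473125.5 (left) → 0 crossings.
Basin: no edge straddles that height → 0 crossings.
Only Larch has an odd count, so the point is inside Larch.

Larch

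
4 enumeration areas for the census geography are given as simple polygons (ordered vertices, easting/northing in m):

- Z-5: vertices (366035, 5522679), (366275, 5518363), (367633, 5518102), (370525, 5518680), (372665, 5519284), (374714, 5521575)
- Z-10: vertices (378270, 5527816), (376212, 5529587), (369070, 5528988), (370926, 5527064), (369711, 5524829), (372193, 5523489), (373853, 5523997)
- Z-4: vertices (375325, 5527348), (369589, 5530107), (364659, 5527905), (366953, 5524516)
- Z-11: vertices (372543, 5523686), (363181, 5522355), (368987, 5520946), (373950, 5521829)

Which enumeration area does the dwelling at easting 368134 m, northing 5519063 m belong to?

Cast a ray rightward from (368134, 5519063). For each polygon, the edges (by vertex number in listed order) whose endpoints lie on opposite sides of northing = 5519063, where each meets that height, and whether that is right or left of the point:
Z-5: 1–2 at easting≈366236.1 (left), 4–5 at easting≈371882.0 (right) → 1 crossing.
Z-10: no edge straddles that height → 0 crossings.
Z-4: no edge straddles that height → 0 crossings.
Z-11: no edge straddles that height → 0 crossings.
Only Z-5 has an odd count, so the point is inside Z-5.

Z-5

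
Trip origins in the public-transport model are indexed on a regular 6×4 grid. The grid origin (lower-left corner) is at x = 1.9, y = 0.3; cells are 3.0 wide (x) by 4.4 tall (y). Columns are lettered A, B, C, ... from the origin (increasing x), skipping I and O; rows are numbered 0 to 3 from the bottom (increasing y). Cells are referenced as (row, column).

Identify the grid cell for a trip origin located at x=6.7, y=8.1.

Column index: ⌊(6.7 − 1.9) / 3.0⌋ = ⌊1.600⌋ = 1 → column B
Row offset from origin: ⌊(8.1 − 0.3) / 4.4⌋ = ⌊1.773⌋ = 1 → row 1

(1, B)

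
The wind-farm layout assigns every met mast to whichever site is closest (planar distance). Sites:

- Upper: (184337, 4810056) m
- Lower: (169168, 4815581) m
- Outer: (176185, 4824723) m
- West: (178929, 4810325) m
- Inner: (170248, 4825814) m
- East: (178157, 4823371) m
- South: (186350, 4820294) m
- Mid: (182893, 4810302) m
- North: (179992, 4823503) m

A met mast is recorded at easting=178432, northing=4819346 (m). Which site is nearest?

East

Squared distances to each site:
Upper: 121173125.000; Lower: 99996921.000; Outer: 33961138.000; West: 81625450.000; Inner: 108812880.000; East: 16276250.000; South: 63593428.000; Mid: 101694457.000; North: 19714249.000.
Minimum at East.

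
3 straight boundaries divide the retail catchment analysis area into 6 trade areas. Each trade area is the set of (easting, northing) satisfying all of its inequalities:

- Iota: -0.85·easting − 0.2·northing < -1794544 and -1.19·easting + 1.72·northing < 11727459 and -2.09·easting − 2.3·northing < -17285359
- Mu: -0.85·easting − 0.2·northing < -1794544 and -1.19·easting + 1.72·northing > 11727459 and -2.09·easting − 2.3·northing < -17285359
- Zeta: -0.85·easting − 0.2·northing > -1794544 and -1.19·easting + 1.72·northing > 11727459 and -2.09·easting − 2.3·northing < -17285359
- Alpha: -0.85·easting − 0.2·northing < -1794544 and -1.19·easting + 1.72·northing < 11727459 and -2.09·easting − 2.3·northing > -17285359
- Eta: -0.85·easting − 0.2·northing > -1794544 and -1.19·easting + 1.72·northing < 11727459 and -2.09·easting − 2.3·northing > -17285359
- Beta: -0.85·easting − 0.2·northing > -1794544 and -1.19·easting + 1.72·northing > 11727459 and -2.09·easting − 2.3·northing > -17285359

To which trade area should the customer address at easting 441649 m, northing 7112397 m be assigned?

-0.85·441649 − 0.2·7112397 = -1797881.050, which is < -1794544
-1.19·441649 + 1.72·7112397 = 11707760.530, which is < 11727459
-2.09·441649 − 2.3·7112397 = -17281559.510, which is > -17285359
This sign pattern matches Alpha.

Alpha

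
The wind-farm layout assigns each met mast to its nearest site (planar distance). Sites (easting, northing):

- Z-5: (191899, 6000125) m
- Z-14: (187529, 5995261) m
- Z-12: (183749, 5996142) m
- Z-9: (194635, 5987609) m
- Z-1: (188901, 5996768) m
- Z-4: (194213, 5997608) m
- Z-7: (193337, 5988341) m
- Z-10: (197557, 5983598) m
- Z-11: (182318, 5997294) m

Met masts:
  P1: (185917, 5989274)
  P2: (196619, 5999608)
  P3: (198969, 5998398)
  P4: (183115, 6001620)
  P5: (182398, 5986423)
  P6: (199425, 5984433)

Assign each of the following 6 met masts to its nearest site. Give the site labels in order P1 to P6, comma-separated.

P1 → Z-14 (d²=38442713.00)
P2 → Z-4 (d²=9788836.00)
P3 → Z-4 (d²=23243636.00)
P4 → Z-11 (d²=19349485.00)
P5 → Z-12 (d²=96284162.00)
P6 → Z-10 (d²=4186649.00)

Z-14, Z-4, Z-4, Z-11, Z-12, Z-10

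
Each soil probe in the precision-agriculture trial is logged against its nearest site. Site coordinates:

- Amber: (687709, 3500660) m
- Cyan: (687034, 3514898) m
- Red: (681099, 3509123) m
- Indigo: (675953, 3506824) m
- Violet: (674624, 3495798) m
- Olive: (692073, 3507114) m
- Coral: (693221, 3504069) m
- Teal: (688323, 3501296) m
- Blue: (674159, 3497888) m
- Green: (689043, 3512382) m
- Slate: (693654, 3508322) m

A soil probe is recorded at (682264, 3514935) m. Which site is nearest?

Cyan

Squared distances to each site:
Amber: 233423650.000; Cyan: 22754269.000; Red: 35136569.000; Indigo: 105617042.000; Violet: 424594369.000; Olive: 157384522.000; Coral: 238125805.000; Teal: 222733802.000; Blue: 356291234.000; Green: 52472650.000; Slate: 173463869.000.
Minimum at Cyan.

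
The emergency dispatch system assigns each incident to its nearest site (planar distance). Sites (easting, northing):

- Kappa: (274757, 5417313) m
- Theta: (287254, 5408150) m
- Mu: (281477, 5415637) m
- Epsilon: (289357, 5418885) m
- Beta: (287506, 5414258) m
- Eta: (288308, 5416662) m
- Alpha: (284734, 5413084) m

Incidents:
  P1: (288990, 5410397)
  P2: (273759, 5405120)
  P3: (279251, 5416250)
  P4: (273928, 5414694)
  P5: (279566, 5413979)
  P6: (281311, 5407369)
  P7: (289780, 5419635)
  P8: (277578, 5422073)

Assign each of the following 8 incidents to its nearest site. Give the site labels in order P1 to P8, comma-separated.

Theta, Kappa, Mu, Kappa, Mu, Theta, Epsilon, Kappa

P1 → Theta (d²=8062705.00)
P2 → Kappa (d²=149665253.00)
P3 → Mu (d²=5330845.00)
P4 → Kappa (d²=7546402.00)
P5 → Mu (d²=6400885.00)
P6 → Theta (d²=35929210.00)
P7 → Epsilon (d²=741429.00)
P8 → Kappa (d²=30615641.00)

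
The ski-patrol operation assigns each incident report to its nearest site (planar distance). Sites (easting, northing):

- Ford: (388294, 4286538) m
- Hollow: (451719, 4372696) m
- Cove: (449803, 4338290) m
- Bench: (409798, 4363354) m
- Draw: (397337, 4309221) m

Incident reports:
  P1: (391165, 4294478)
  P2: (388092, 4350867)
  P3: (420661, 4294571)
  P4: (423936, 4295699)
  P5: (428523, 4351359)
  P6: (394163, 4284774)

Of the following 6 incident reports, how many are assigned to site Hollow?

0

P1 → Ford
P2 → Bench
P3 → Draw
P4 → Draw
P5 → Bench
P6 → Ford
0 of the 6 go to Hollow.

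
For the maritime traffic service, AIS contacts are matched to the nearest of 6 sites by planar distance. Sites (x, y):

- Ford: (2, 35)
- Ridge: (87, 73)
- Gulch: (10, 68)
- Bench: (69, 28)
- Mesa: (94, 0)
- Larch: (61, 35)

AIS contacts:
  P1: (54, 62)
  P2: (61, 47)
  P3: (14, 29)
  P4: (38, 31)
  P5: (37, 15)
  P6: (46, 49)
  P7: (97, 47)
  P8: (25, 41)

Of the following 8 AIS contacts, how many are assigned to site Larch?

P1 → Larch
P2 → Larch
P3 → Ford
P4 → Larch
P5 → Larch
P6 → Larch
P7 → Ridge
P8 → Ford
5 of the 8 go to Larch.

5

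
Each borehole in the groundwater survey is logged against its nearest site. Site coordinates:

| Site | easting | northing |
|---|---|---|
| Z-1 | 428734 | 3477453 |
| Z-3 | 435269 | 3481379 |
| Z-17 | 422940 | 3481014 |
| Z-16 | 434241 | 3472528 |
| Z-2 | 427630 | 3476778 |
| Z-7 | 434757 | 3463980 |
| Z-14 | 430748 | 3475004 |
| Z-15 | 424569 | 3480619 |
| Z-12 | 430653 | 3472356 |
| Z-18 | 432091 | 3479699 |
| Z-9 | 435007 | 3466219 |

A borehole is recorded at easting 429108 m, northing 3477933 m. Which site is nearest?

Z-1

Squared distances to each site:
Z-1: 370276.000; Z-3: 49832837.000; Z-17: 47536785.000; Z-16: 55561714.000; Z-2: 3518509.000; Z-7: 226597410.000; Z-14: 11268641.000; Z-15: 27817117.000; Z-12: 33489954.000; Z-18: 12017045.000; Z-9: 172015997.000.
Minimum at Z-1.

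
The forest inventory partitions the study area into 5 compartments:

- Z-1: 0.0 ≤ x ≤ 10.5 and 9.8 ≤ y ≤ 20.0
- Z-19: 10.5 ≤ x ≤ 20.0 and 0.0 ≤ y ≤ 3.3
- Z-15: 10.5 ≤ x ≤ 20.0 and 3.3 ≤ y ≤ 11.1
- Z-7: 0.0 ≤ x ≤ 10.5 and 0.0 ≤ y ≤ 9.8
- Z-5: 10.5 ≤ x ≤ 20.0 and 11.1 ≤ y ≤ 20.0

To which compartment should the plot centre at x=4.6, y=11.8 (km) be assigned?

Z-1

The point has x = 4.6 and y = 11.8.
Only Z-1 satisfies 0.0 ≤ x ≤ 10.5 and 9.8 ≤ y ≤ 20.0.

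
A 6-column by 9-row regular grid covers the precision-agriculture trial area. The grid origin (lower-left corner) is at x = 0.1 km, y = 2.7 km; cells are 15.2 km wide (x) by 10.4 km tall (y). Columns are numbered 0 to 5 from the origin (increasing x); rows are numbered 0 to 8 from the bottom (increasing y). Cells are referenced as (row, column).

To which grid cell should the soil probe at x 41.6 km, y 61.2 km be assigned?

Column index: ⌊(41.6 − 0.1) / 15.2⌋ = ⌊2.730⌋ = 2
Row offset from origin: ⌊(61.2 − 2.7) / 10.4⌋ = ⌊5.625⌋ = 5 → row 5

(5, 2)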